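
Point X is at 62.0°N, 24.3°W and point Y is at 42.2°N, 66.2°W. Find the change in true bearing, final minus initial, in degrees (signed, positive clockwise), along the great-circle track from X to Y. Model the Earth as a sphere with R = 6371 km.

-34.1°

At departure: θ₁ = atan2(sin Δλ cos φ₂, cos φ₁ sin φ₂ − sin φ₁ cos φ₂ cos Δλ) = 250.88°
At arrival: θ₂ = atan2(sin Δλ cos φ₁, −cos φ₂ sin φ₁ + sin φ₂ cos φ₁ cos Δλ) = 216.78°
Δθ = θ₂ − θ₁ = -34.1°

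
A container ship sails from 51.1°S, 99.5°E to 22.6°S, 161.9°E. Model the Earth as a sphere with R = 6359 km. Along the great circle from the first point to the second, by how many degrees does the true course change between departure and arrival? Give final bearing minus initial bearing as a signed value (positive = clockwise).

-41.1°

Initial bearing θ₁ = atan2(sin Δλ cos φ₂, cos φ₁ sin φ₂ − sin φ₁ cos φ₂ cos Δλ) = 83.62°
Final bearing θ₂ = (initial bearing from the destination back to the start) + 180° = 42.53°
Δθ = θ₂ − θ₁ = -41.1°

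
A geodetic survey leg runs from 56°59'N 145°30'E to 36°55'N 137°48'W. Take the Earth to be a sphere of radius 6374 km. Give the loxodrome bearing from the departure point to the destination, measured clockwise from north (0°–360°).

Meridional parts: M(φ₁)=+1.2161, M(φ₂)=+0.6942 → ΔM = -0.5220;  Δλ = +1.3387 rad
tan C = Δλ / ΔM = -2.5646 → C = 111.30°

111.3°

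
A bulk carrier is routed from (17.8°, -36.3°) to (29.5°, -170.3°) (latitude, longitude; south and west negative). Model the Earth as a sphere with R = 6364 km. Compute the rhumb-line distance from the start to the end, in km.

Rhumb course C = atan2(Δλ, Δψ) with Δψ = ln[tan(π/4+φ₂/2)/tan(π/4+φ₁/2)] = +0.2235, Δλ = -2.3387 → C = 275.46°
d = R·|Δφ| / |cos C| = 6364·0.20420 / 0.09512 = 13663 km

13663 km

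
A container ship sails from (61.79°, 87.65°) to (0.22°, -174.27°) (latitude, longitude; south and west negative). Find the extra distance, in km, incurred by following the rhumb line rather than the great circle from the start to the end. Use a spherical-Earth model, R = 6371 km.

511 km

Great circle: cos σ = sin φ₁ sin φ₂ + cos φ₁ cos φ₂ cos Δλ,  σ = 1.6339 rad → d_gc = 10409.55 km
Rhumb line: Δψ = -1.3774, q = Δφ/Δψ = 0.7802, d_rh = R√(Δφ²+q²Δλ²) = 10921.04 km
Excess = 10921.04 − 10409.55 = 511.49 ≈ 511 km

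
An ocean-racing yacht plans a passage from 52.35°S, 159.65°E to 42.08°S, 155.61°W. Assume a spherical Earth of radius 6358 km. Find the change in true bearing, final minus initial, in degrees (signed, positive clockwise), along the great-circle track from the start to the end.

-33.7°

Initial bearing θ₁ = atan2(sin Δλ cos φ₂, cos φ₁ sin φ₂ − sin φ₁ cos φ₂ cos Δλ) = 89.12°
Final bearing θ₂ = (initial bearing from the destination back to the start) + 180° = 55.38°
Δθ = θ₂ − θ₁ = -33.7°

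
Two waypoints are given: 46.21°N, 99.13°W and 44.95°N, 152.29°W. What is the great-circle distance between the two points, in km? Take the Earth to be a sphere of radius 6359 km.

4053 km

Haversine: a = sin²(Δφ/2)+cos φ₁ cos φ₂ sin²(Δλ/2) = 0.09817;  σ = 2·atan2(√a,√(1−a))
σ = 36.520° → d = Rσ = 6359·0.63739 = 4053 km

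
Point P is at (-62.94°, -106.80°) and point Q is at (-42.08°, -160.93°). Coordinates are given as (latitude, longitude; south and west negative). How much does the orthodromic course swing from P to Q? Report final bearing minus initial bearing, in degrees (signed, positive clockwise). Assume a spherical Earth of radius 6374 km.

At departure: θ₁ = atan2(sin Δλ cos φ₂, cos φ₁ sin φ₂ − sin φ₁ cos φ₂ cos Δλ) = 277.80°
At arrival: θ₂ = atan2(sin Δλ cos φ₁, −cos φ₂ sin φ₁ + sin φ₂ cos φ₁ cos Δλ) = 322.61°
Δθ = θ₂ − θ₁ = +44.8°

+44.8°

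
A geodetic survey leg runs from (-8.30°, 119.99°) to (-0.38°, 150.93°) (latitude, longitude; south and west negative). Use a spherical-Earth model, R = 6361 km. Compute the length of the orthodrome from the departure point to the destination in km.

cos σ = sin φ₁ sin φ₂ + cos φ₁ cos φ₂ cos Δλ
      = sin(-8.30°)sin(-0.38°) + cos(-8.30°)cos(-0.38°)cos(30.94°) = 0.8497
σ = 31.825° → d = Rσ = 6361·0.55545 = 3533 km

3533 km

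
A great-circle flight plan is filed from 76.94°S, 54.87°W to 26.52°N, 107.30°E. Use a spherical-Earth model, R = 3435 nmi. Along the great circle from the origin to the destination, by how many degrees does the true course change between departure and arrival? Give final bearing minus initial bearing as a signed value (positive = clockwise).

At departure: θ₁ = atan2(sin Δλ cos φ₂, cos φ₁ sin φ₂ − sin φ₁ cos φ₂ cos Δλ) = 159.40°
At arrival: θ₂ = atan2(sin Δλ cos φ₁, −cos φ₂ sin φ₁ + sin φ₂ cos φ₁ cos Δλ) = 5.10°
Δθ = θ₂ − θ₁ = -154.3°

-154.3°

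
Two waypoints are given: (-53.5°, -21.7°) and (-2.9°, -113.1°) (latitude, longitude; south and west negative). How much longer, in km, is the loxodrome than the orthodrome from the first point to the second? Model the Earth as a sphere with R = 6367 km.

333 km

Great circle: cos σ = sin φ₁ sin φ₂ + cos φ₁ cos φ₂ cos Δλ,  σ = 1.5446 rad → d_gc = 9834.7 km
Rhumb line: Δψ = +1.0588, q = Δφ/Δψ = 0.8341, d_rh = R√(Δφ²+q²Δλ²) = 10168.1 km
Excess = 10168.1 − 9834.7 = 333.4 ≈ 333 km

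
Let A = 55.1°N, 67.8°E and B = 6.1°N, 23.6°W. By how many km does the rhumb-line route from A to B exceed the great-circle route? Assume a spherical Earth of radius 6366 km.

365 km

Great circle: cos σ = sin φ₁ sin φ₂ + cos φ₁ cos φ₂ cos Δλ,  σ = 1.4975 rad → d_gc = 9532.9 km
Rhumb line: Δψ = -1.0506, q = Δφ/Δψ = 0.8140, d_rh = R√(Δφ²+q²Δλ²) = 9898.2 km
Excess = 9898.2 − 9532.9 = 365.3 ≈ 365 km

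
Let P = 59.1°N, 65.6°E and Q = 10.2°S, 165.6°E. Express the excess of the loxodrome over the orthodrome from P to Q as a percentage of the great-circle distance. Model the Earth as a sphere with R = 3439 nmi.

Great circle: σ = 1.8129 rad → d_gc = Rσ = 6234.5 nmi
Rhumb: Δφ = -1.2095, Δλ = +1.7453, Δψ = -1.4649, q = Δφ/Δψ = 0.8256 → d_rh = R√(Δφ²+q²Δλ²) = 6470.0 nmi
Excess = (6470.0 − 6234.5) / 6234.5 = 235.5 / 6234.5 = 3.78% ≈ 3.8%

3.8%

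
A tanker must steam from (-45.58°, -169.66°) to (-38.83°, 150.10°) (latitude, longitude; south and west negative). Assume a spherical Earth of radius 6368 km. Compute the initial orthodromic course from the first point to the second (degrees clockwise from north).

268.4°

θ = atan2( sin Δλ·cos φ₂ ,  cos φ₁ sin φ₂ − sin φ₁ cos φ₂ cos Δλ )
  = atan2(-0.5032, -0.0141) = 268.39°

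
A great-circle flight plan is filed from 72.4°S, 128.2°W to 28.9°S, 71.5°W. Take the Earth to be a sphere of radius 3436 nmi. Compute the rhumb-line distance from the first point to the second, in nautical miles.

Δψ = ln[tan(π/4+φ₂/2)/tan(π/4+φ₁/2)] = +1.3383;  Δφ = +0.7592 rad,  Δλ = +0.9896 rad
q = Δφ/Δψ = 0.5673
d = R·√(Δφ² + q²Δλ²) = 3436·0.94423 = 3244 nmi

3244 nmi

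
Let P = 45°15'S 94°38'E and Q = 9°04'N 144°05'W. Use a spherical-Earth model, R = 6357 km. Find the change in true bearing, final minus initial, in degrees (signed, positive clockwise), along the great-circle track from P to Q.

Initial bearing θ₁ = atan2(sin Δλ cos φ₂, cos φ₁ sin φ₂ − sin φ₁ cos φ₂ cos Δλ) = 106.70°
Final bearing θ₂ = (initial bearing from the destination back to the start) + 180° = 43.07°
Δθ = θ₂ − θ₁ = -63.6°

-63.6°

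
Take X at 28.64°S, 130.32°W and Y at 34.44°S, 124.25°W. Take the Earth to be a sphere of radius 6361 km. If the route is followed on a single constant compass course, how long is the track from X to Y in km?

Δψ = ln[tan(π/4+φ₂/2)/tan(π/4+φ₁/2)] = -0.1189;  Δφ = -0.1012 rad,  Δλ = +0.1059 rad
q = Δφ/Δψ = 0.8516
d = R·√(Δφ² + q²Δλ²) = 6361·0.13560 = 863 km

863 km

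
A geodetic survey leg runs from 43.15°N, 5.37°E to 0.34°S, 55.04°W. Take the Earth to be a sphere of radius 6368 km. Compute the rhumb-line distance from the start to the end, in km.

Rhumb course C = atan2(Δλ, Δψ) with Δψ = ln[tan(π/4+φ₂/2)/tan(π/4+φ₁/2)] = -0.8424, Δλ = -1.0544 → C = 231.38°
d = R·|Δφ| / |cos C| = 6368·0.75904 / 0.62419 = 7744 km

7744 km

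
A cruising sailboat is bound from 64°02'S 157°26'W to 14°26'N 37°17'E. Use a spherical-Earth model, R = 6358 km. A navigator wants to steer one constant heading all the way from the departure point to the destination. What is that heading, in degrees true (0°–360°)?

300.8°

Δψ = ln[tan(π/4+φ₂/2)/tan(π/4+φ₁/2)] = +1.7219
Δλ = -2.8847 rad (taken the short way round)
course = atan2(Δλ, Δψ) = 300.83°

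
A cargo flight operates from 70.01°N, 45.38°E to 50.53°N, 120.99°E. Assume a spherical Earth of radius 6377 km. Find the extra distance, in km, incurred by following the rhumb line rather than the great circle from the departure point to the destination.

Great circle: cos σ = sin φ₁ sin φ₂ + cos φ₁ cos φ₂ cos Δλ,  σ = 0.6770 rad → d_gc = 4317.2 km
Rhumb line: Δψ = -0.7108, q = Δφ/Δψ = 0.4783, d_rh = R√(Δφ²+q²Δλ²) = 4572.2 km
Excess = 4572.2 − 4317.2 = 255.0 ≈ 255 km

255 km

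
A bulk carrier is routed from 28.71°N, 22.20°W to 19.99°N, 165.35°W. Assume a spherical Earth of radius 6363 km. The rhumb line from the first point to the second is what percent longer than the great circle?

Great circle: σ = 2.0890 rad → d_gc = Rσ = 13292.4 km
Rhumb: Δφ = -0.1522, Δλ = -2.4984, Δψ = -0.1673, q = Δφ/Δψ = 0.9098 → d_rh = R√(Δφ²+q²Δλ²) = 14496.0 km
Excess = (14496.0 − 13292.4) / 13292.4 = 1203.6 / 13292.4 = 9.055% ≈ 9.1%

9.1%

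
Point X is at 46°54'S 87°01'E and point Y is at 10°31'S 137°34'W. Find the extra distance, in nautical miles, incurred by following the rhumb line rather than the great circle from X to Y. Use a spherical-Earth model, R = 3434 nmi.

654 nmi

Great circle: cos σ = sin φ₁ sin φ₂ + cos φ₁ cos φ₂ cos Δλ,  σ = 1.9233 rad → d_gc = 6604.4 nmi
Rhumb line: Δψ = +0.7445, q = Δφ/Δψ = 0.8530, d_rh = R√(Δφ²+q²Δλ²) = 7258.0 nmi
Excess = 7258.0 − 6604.4 = 653.6 ≈ 654 nmi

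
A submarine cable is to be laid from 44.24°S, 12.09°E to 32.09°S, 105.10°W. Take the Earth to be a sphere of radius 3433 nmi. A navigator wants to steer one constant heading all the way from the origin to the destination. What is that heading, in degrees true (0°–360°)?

Δψ = ln[tan(π/4+φ₂/2)/tan(π/4+φ₁/2)] = +0.2709
Δλ = -2.0454 rad (taken the short way round)
course = atan2(Δλ, Δψ) = 277.54°

277.5°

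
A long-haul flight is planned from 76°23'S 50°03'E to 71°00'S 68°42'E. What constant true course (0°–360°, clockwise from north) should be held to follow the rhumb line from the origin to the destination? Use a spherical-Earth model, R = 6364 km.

Meridional parts: M(φ₁)=-2.1254, M(φ₂)=-1.7877 → ΔM = +0.3376;  Δλ = +0.3255 rad
tan C = Δλ / ΔM = +0.9640 → C = 43.95°

44.0°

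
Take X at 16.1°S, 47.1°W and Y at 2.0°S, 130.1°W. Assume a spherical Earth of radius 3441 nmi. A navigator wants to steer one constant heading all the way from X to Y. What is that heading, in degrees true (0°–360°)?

Meridional parts: M(φ₁)=-0.2848, M(φ₂)=-0.0349 → ΔM = +0.2499;  Δλ = -1.4486 rad
tan C = Δλ / ΔM = -5.7978 → C = 279.79°

279.8°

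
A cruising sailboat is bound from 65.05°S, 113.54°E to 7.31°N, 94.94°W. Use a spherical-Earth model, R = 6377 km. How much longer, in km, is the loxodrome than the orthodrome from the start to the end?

Great circle: cos σ = sin φ₁ sin φ₂ + cos φ₁ cos φ₂ cos Δλ,  σ = 2.0750 rad → d_gc = 13232.4 km
Rhumb line: Δψ = +1.6365, q = Δφ/Δψ = 0.7717, d_rh = R√(Δφ²+q²Δλ²) = 15305.1 km
Excess = 15305.1 − 13232.4 = 2072.7 ≈ 2073 km

2073 km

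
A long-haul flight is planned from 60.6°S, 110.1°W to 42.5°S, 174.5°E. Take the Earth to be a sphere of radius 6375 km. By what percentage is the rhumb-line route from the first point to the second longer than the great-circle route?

4.9%

Great circle: σ = 0.8233 rad → d_gc = Rσ = 5248.4 km
Rhumb: Δφ = +0.3159, Δλ = -1.3160, Δψ = +0.5171, q = Δφ/Δψ = 0.6109 → d_rh = R√(Δφ²+q²Δλ²) = 5506.3 km
Excess = (5506.3 − 5248.4) / 5248.4 = 257.9 / 5248.4 = 4.91% ≈ 4.9%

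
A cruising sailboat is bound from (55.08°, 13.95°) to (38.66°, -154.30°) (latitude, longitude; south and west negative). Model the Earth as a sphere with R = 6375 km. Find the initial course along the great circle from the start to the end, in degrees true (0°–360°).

θ = atan2( sin Δλ·cos φ₂ ,  cos φ₁ sin φ₂ − sin φ₁ cos φ₂ cos Δλ )
  = atan2(-0.1590, +0.9845) = 350.82°

350.8°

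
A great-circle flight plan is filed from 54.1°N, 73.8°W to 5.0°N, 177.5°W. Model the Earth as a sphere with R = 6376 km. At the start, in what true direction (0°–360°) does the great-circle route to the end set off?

284.1°

θ = atan2( sin Δλ·cos φ₂ ,  cos φ₁ sin φ₂ − sin φ₁ cos φ₂ cos Δλ )
  = atan2(-0.9679, +0.2422) = 284.05°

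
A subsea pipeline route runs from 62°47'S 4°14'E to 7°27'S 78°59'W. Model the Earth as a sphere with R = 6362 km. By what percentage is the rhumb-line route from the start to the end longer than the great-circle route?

3.9%

Great circle: σ = 1.4011 rad → d_gc = Rσ = 8913.9 km
Rhumb: Δφ = +0.9657, Δλ = -1.4524, Δψ = +1.2881, q = Δφ/Δψ = 0.7498 → d_rh = R√(Δφ²+q²Δλ²) = 9259.9 km
Excess = (9259.9 − 8913.9) / 8913.9 = 346.0 / 8913.9 = 3.88% ≈ 3.9%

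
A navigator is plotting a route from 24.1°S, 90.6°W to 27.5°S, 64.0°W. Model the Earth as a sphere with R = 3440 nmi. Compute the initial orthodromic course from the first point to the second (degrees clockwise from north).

θ = atan2( sin Δλ·cos φ₂ ,  cos φ₁ sin φ₂ − sin φ₁ cos φ₂ cos Δλ )
  = atan2(+0.3972, -0.0976) = 103.81°

103.8°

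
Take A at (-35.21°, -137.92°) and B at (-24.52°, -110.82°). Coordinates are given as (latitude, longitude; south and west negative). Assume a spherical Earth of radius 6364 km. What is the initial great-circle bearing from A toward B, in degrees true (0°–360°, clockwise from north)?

N = sin Δλ·cos φ₂ = +0.4145;  D = cos φ₁ sin φ₂ − sin φ₁ cos φ₂ cos Δλ = +0.1279
initial course = atan2(N, D) = 72.85°

72.8°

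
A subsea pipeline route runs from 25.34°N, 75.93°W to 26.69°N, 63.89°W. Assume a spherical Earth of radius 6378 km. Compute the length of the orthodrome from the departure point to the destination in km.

1213 km

Haversine: a = sin²(Δφ/2)+cos φ₁ cos φ₂ sin²(Δλ/2) = 0.00902;  σ = 2·atan2(√a,√(1−a))
σ = 10.900° → d = Rσ = 6378·0.19024 = 1213 km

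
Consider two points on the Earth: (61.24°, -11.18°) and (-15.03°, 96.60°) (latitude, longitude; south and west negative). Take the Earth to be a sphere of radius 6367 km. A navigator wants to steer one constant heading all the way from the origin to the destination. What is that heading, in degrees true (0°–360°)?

130.8°

Δψ = ln[tan(π/4+φ₂/2)/tan(π/4+φ₁/2)] = -1.6265
Δλ = +1.8811 rad (taken the short way round)
course = atan2(Δλ, Δψ) = 130.85°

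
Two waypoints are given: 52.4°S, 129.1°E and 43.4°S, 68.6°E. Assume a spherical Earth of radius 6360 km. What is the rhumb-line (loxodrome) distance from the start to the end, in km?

Δψ = ln[tan(π/4+φ₂/2)/tan(π/4+φ₁/2)] = +0.2351;  Δφ = +0.1571 rad,  Δλ = -1.0559 rad
q = Δφ/Δψ = 0.6680
d = R·√(Δφ² + q²Δλ²) = 6360·0.72268 = 4596 km

4596 km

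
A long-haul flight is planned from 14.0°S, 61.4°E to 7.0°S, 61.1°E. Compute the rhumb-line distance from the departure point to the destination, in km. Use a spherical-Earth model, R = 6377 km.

780 km

Δψ = ln[tan(π/4+φ₂/2)/tan(π/4+φ₁/2)] = +0.1243;  Δφ = +0.1222 rad,  Δλ = -0.0052 rad
q = Δφ/Δψ = 0.9826
d = R·√(Δφ² + q²Δλ²) = 6377·0.12228 = 780 km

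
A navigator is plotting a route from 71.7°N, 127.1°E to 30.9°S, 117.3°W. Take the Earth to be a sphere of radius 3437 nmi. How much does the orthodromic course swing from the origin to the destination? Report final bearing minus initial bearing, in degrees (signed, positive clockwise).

+83.0°

Initial bearing θ₁ = atan2(sin Δλ cos φ₂, cos φ₁ sin φ₂ − sin φ₁ cos φ₂ cos Δλ) = 76.15°
Final bearing θ₂ = (initial bearing from the destination back to the start) + 180° = 159.19°
Δθ = θ₂ − θ₁ = +83.0°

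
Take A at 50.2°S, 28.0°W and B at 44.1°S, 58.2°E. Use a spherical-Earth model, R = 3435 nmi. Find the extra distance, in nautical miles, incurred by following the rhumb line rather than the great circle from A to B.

195 nmi

Great circle: cos σ = sin φ₁ sin φ₂ + cos φ₁ cos φ₂ cos Δλ,  σ = 0.9702 rad → d_gc = 3332.7 nmi
Rhumb line: Δψ = +0.1568, q = Δφ/Δψ = 0.6790, d_rh = R√(Δφ²+q²Δλ²) = 3528.1 nmi
Excess = 3528.1 − 3332.7 = 195.4 ≈ 195 nmi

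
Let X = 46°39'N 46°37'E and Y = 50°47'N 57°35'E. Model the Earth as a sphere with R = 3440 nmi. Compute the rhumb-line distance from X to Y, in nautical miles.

500 nmi

Δψ = ln[tan(π/4+φ₂/2)/tan(π/4+φ₁/2)] = +0.1094;  Δφ = +0.0721 rad,  Δλ = +0.1914 rad
q = Δφ/Δψ = 0.6593
d = R·√(Δφ² + q²Δλ²) = 3440·0.14535 = 500 nmi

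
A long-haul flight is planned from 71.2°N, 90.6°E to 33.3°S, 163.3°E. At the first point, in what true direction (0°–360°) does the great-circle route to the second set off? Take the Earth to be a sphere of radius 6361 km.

θ = atan2( sin Δλ·cos φ₂ ,  cos φ₁ sin φ₂ − sin φ₁ cos φ₂ cos Δλ )
  = atan2(+0.7980, -0.4122) = 117.32°

117.3°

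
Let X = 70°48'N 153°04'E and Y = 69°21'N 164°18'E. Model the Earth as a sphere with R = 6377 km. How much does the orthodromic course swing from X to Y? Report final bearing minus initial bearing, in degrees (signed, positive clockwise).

Initial bearing θ₁ = atan2(sin Δλ cos φ₂, cos φ₁ sin φ₂ − sin φ₁ cos φ₂ cos Δλ) = 105.40°
Final bearing θ₂ = (initial bearing from the destination back to the start) + 180° = 115.97°
Δθ = θ₂ − θ₁ = +10.6°

+10.6°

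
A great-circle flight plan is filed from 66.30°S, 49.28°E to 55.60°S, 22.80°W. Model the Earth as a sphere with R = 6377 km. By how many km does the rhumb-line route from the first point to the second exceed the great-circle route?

207 km

Great circle: cos σ = sin φ₁ sin φ₂ + cos φ₁ cos φ₂ cos Δλ,  σ = 0.5999 rad → d_gc = 3825.5 km
Rhumb line: Δψ = +0.3889, q = Δφ/Δψ = 0.4802, d_rh = R√(Δφ²+q²Δλ²) = 4032.6 km
Excess = 4032.6 − 3825.5 = 207.1 ≈ 207 km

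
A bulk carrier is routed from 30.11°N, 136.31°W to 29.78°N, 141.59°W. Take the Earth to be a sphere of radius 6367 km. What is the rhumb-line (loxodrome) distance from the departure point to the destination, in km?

510 km

Δψ = ln[tan(π/4+φ₂/2)/tan(π/4+φ₁/2)] = -0.0066;  Δφ = -0.0058 rad,  Δλ = -0.0922 rad
q = Δφ/Δψ = 0.8665
d = R·√(Δφ² + q²Δλ²) = 6367·0.08006 = 510 km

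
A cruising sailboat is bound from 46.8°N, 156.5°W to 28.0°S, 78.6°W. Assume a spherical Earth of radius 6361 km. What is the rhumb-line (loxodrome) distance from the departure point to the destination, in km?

11436 km

Rhumb course C = atan2(Δλ, Δψ) with Δψ = ln[tan(π/4+φ₂/2)/tan(π/4+φ₁/2)] = -1.4359, Δλ = +1.3596 → C = 136.56°
d = R·|Δφ| / |cos C| = 6361·1.30551 / 0.72614 = 11436 km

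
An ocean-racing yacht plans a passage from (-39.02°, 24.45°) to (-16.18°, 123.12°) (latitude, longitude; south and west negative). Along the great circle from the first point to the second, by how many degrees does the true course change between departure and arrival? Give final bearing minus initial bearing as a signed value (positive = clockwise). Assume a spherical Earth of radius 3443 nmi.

-57.6°

Initial bearing θ₁ = atan2(sin Δλ cos φ₂, cos φ₁ sin φ₂ − sin φ₁ cos φ₂ cos Δλ) = 107.95°
Final bearing θ₂ = (initial bearing from the destination back to the start) + 180° = 50.32°
Δθ = θ₂ − θ₁ = -57.6°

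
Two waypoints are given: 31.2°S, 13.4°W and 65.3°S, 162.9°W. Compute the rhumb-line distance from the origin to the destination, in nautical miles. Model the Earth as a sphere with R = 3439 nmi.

6009 nmi

Δψ = ln[tan(π/4+φ₂/2)/tan(π/4+φ₁/2)] = -0.9453;  Δφ = -0.5952 rad,  Δλ = -2.6093 rad
q = Δφ/Δψ = 0.6296
d = R·√(Δφ² + q²Δλ²) = 3439·1.74731 = 6009 nmi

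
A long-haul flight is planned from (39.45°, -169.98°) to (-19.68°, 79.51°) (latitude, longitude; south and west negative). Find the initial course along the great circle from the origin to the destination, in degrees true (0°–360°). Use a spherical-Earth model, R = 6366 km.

θ = atan2( sin Δλ·cos φ₂ ,  cos φ₁ sin φ₂ − sin φ₁ cos φ₂ cos Δλ )
  = atan2(-0.8819, -0.0504) = 266.73°

266.7°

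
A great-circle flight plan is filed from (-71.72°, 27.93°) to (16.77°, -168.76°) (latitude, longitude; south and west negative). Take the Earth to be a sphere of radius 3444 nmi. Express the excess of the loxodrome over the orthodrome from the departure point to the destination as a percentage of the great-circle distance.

19.3%

Great circle: σ = 2.1672 rad → d_gc = Rσ = 7463.7 nmi
Rhumb: Δφ = +1.5444, Δλ = +2.8503, Δψ = +2.1240, q = Δφ/Δψ = 0.7271 → d_rh = R√(Δφ²+q²Δλ²) = 8901.8 nmi
Excess = (8901.8 − 7463.7) / 7463.7 = 1438.1 / 7463.7 = 19.27% ≈ 19.3%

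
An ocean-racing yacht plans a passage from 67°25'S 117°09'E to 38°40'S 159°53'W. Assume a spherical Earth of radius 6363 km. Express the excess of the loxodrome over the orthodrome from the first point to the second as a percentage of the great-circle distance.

Great circle: σ = 0.9102 rad → d_gc = Rσ = 5791.5 km
Rhumb: Δφ = +0.5018, Δλ = +1.4480, Δψ = +0.8783, q = Δφ/Δψ = 0.5713 → d_rh = R√(Δφ²+q²Δλ²) = 6156.7 km
Excess = (6156.7 − 5791.5) / 5791.5 = 365.2 / 5791.5 = 6.31% ≈ 6.3%

6.3%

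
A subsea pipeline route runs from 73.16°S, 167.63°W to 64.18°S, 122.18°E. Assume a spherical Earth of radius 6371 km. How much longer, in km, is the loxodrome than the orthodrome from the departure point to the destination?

161 km

Great circle: cos σ = sin φ₁ sin φ₂ + cos φ₁ cos φ₂ cos Δλ,  σ = 0.4410 rad → d_gc = 2809.6 km
Rhumb line: Δψ = +0.4373, q = Δφ/Δψ = 0.3584, d_rh = R√(Δφ²+q²Δλ²) = 2970.2 km
Excess = 2970.2 − 2809.6 = 160.6 ≈ 161 km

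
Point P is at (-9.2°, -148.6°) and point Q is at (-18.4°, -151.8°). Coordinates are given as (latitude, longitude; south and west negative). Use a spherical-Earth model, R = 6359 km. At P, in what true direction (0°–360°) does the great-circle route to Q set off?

N = sin Δλ·cos φ₂ = -0.0530;  D = cos φ₁ sin φ₂ − sin φ₁ cos φ₂ cos Δλ = -0.1601
initial course = atan2(N, D) = 198.30°

198.3°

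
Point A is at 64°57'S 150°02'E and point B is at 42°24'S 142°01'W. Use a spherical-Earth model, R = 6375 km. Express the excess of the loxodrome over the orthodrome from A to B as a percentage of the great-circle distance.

Great circle: σ = 0.7550 rad → d_gc = Rσ = 4813.3 km
Rhumb: Δφ = +0.3936, Δλ = +1.1860, Δψ = +0.6858, q = Δφ/Δψ = 0.5739 → d_rh = R√(Δφ²+q²Δλ²) = 5012.1 km
Excess = (5012.1 − 4813.3) / 4813.3 = 198.8 / 4813.3 = 4.13% ≈ 4.1%

4.1%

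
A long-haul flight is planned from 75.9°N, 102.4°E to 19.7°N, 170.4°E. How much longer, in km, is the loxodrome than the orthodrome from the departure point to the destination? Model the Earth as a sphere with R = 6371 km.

Great circle: cos σ = sin φ₁ sin φ₂ + cos φ₁ cos φ₂ cos Δλ,  σ = 1.1452 rad → d_gc = 7296.1 km
Rhumb line: Δψ = -1.7393, q = Δφ/Δψ = 0.5639, d_rh = R√(Δφ²+q²Δλ²) = 7565.3 km
Excess = 7565.3 − 7296.1 = 269.2 ≈ 269 km

269 km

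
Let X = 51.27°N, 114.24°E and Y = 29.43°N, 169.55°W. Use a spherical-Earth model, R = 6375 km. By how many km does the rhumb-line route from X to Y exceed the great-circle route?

235 km

Great circle: cos σ = sin φ₁ sin φ₂ + cos φ₁ cos φ₂ cos Δλ,  σ = 1.0319 rad → d_gc = 6578.3 km
Rhumb line: Δψ = -0.5078, q = Δφ/Δψ = 0.7507, d_rh = R√(Δφ²+q²Δλ²) = 6813.4 km
Excess = 6813.4 − 6578.3 = 235.1 ≈ 235 km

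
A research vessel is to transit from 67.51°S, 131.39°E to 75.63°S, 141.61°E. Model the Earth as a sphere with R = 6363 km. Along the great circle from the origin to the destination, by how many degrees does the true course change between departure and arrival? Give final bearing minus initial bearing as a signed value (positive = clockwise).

Initial bearing θ₁ = atan2(sin Δλ cos φ₂, cos φ₁ sin φ₂ − sin φ₁ cos φ₂ cos Δλ) = 163.09°
Final bearing θ₂ = (initial bearing from the destination back to the start) + 180° = 153.37°
Δθ = θ₂ − θ₁ = -9.7°

-9.7°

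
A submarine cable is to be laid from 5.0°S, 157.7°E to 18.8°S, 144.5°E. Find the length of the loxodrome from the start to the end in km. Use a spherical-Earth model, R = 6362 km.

2096 km

Δψ = ln[tan(π/4+φ₂/2)/tan(π/4+φ₁/2)] = -0.2468;  Δφ = -0.2409 rad,  Δλ = -0.2304 rad
q = Δφ/Δψ = 0.9759
d = R·√(Δφ² + q²Δλ²) = 6362·0.32949 = 2096 km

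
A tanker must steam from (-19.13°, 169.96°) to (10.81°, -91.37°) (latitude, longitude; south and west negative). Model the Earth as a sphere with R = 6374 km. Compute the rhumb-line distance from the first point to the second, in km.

11322 km

Δψ = ln[tan(π/4+φ₂/2)/tan(π/4+φ₁/2)] = +0.5301;  Δφ = +0.5226 rad,  Δλ = +1.7221 rad
q = Δφ/Δψ = 0.9858
d = R·√(Δφ² + q²Δλ²) = 6374·1.77631 = 11322 km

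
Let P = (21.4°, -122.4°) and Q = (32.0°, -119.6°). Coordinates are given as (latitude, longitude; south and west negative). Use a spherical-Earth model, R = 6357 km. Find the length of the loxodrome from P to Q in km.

1208 km

Δψ = ln[tan(π/4+φ₂/2)/tan(π/4+φ₁/2)] = +0.2075;  Δφ = +0.1850 rad,  Δλ = +0.0489 rad
q = Δφ/Δψ = 0.8914
d = R·√(Δφ² + q²Δλ²) = 6357·0.19006 = 1208 km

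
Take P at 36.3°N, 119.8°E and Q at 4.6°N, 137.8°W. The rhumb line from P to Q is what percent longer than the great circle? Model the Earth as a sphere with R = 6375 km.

Great circle: σ = 1.6961 rad → d_gc = Rσ = 10813.0 km
Rhumb: Δφ = -0.5533, Δλ = +1.7872, Δψ = -0.6004, q = Δφ/Δψ = 0.9215 → d_rh = R√(Δφ²+q²Δλ²) = 11075.9 km
Excess = (11075.9 − 10813.0) / 10813.0 = 262.9 / 10813.0 = 2.43% ≈ 2.4%

2.4%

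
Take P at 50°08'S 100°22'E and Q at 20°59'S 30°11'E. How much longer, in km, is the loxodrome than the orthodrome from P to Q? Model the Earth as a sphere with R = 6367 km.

169 km

Great circle: cos σ = sin φ₁ sin φ₂ + cos φ₁ cos φ₂ cos Δλ,  σ = 1.0727 rad → d_gc = 6829.9 km
Rhumb line: Δψ = +0.6396, q = Δφ/Δψ = 0.7954, d_rh = R√(Δφ²+q²Δλ²) = 6998.5 km
Excess = 6998.5 − 6829.9 = 168.6 ≈ 169 km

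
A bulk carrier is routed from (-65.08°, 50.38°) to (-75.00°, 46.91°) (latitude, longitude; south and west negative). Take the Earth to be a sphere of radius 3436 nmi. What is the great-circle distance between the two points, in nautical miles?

Haversine: a = sin²(Δφ/2)+cos φ₁ cos φ₂ sin²(Δλ/2) = 0.00758;  σ = 2·atan2(√a,√(1−a))
σ = 9.986° → d = Rσ = 3436·0.17429 = 599 nmi

599 nmi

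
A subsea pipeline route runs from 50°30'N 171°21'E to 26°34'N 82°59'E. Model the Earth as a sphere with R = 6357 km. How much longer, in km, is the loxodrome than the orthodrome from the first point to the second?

Great circle: cos σ = sin φ₁ sin φ₂ + cos φ₁ cos φ₂ cos Δλ,  σ = 1.2011 rad → d_gc = 7635.5 km
Rhumb line: Δψ = -0.5431, q = Δφ/Δψ = 0.7691, d_rh = R√(Δφ²+q²Δλ²) = 7994.9 km
Excess = 7994.9 − 7635.5 = 359.4 ≈ 359 km

359 km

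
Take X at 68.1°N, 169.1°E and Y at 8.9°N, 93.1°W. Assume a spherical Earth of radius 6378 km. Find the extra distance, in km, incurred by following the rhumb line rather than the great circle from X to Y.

Great circle: cos σ = sin φ₁ sin φ₂ + cos φ₁ cos φ₂ cos Δλ,  σ = 1.4771 rad → d_gc = 9421.1 km
Rhumb line: Δψ = -1.4866, q = Δφ/Δψ = 0.6950, d_rh = R√(Δφ²+q²Δλ²) = 10033.9 km
Excess = 10033.9 − 9421.1 = 612.8 ≈ 613 km

613 km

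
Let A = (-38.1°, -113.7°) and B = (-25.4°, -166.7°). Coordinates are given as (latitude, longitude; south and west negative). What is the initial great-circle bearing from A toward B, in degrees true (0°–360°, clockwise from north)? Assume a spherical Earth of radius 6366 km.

269.8°

N = sin Δλ·cos φ₂ = -0.7214;  D = cos φ₁ sin φ₂ − sin φ₁ cos φ₂ cos Δλ = -0.0021
initial course = atan2(N, D) = 269.83°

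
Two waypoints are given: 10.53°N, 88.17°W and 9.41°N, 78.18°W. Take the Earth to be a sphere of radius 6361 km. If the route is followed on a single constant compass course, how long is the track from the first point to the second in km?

1099 km

Δψ = ln[tan(π/4+φ₂/2)/tan(π/4+φ₁/2)] = -0.0198;  Δφ = -0.0195 rad,  Δλ = +0.1744 rad
q = Δφ/Δψ = 0.9849
d = R·√(Δφ² + q²Δλ²) = 6361·0.17283 = 1099 km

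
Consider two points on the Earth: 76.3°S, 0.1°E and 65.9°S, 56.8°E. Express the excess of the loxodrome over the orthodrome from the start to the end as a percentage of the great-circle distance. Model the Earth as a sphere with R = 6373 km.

3.7%

Great circle: σ = 0.3483 rad → d_gc = Rσ = 2219.6 km
Rhumb: Δφ = +0.1815, Δλ = +0.9896, Δψ = +0.5749, q = Δφ/Δψ = 0.3157 → d_rh = R√(Δφ²+q²Δλ²) = 2302.8 km
Excess = (2302.8 − 2219.6) / 2219.6 = 83.2 / 2219.6 = 3.748% ≈ 3.7%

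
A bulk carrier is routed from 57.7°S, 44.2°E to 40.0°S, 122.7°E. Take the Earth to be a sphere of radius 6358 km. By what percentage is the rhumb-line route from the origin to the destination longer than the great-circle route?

Great circle: σ = 0.8958 rad → d_gc = Rσ = 5695.2 km
Rhumb: Δφ = +0.3089, Δλ = +1.3701, Δψ = +0.4764, q = Δφ/Δψ = 0.6484 → d_rh = R√(Δφ²+q²Δλ²) = 5980.3 km
Excess = (5980.3 − 5695.2) / 5695.2 = 285.1 / 5695.2 = 5.01% ≈ 5.0%

5.0%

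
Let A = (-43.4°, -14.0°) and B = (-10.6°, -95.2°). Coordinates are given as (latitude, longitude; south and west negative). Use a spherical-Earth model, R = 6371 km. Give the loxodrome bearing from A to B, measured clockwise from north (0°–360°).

294.9°

Meridional parts: M(φ₁)=-0.8424, M(φ₂)=-0.1861 → ΔM = +0.6563;  Δλ = -1.4172 rad
tan C = Δλ / ΔM = -2.1592 → C = 294.85°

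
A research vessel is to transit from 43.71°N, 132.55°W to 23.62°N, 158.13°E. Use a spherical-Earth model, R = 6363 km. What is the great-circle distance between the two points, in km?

Haversine: a = sin²(Δφ/2)+cos φ₁ cos φ₂ sin²(Δλ/2) = 0.24462;  σ = 2·atan2(√a,√(1−a))
σ = 59.286° → d = Rσ = 6363·1.03474 = 6584 km

6584 km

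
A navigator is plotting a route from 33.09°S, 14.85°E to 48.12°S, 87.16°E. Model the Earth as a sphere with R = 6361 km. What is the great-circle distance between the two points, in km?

6084 km

Haversine: a = sin²(Δφ/2)+cos φ₁ cos φ₂ sin²(Δλ/2) = 0.21178;  σ = 2·atan2(√a,√(1−a))
σ = 54.799° → d = Rσ = 6361·0.95643 = 6084 km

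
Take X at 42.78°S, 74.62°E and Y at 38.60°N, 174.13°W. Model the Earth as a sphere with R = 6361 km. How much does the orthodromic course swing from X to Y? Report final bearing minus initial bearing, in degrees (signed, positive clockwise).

-8.0°

Initial bearing θ₁ = atan2(sin Δλ cos φ₂, cos φ₁ sin φ₂ − sin φ₁ cos φ₂ cos Δλ) = 69.97°
Final bearing θ₂ = (initial bearing from the destination back to the start) + 180° = 61.93°
Δθ = θ₂ − θ₁ = -8.0°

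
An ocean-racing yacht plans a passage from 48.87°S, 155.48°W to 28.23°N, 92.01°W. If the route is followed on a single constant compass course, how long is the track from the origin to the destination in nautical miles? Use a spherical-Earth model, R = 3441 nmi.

5764 nmi

Δψ = ln[tan(π/4+φ₂/2)/tan(π/4+φ₁/2)] = +1.4943;  Δφ = +1.3456 rad,  Δλ = +1.1078 rad
q = Δφ/Δψ = 0.9005
d = R·√(Δφ² + q²Δλ²) = 3441·1.67508 = 5764 nmi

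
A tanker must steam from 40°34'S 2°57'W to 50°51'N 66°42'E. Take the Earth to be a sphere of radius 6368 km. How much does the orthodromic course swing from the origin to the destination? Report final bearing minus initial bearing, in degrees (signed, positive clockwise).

+10.2°

Initial bearing θ₁ = atan2(sin Δλ cos φ₂, cos φ₁ sin φ₂ − sin φ₁ cos φ₂ cos Δλ) = 38.97°
Final bearing θ₂ = (initial bearing from the destination back to the start) + 180° = 49.17°
Δθ = θ₂ − θ₁ = +10.2°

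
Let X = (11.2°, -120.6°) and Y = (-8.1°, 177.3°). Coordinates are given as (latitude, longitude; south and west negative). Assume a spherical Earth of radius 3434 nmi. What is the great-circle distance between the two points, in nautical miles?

3879 nmi

cos σ = sin φ₁ sin φ₂ + cos φ₁ cos φ₂ cos Δλ
      = sin(11.20°)sin(-8.10°) + cos(11.20°)cos(-8.10°)cos(-62.10°) = 0.4271
σ = 64.718° → d = Rσ = 3434·1.12955 = 3879 nmi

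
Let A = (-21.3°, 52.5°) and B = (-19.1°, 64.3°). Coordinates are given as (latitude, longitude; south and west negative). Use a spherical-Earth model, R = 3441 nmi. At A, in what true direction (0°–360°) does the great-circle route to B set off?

80.8°

N = sin Δλ·cos φ₂ = +0.1932;  D = cos φ₁ sin φ₂ − sin φ₁ cos φ₂ cos Δλ = +0.0311
initial course = atan2(N, D) = 80.85°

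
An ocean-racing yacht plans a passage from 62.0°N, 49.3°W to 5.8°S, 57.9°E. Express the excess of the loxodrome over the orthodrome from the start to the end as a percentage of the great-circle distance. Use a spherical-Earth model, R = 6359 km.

5.5%

Great circle: σ = 1.8001 rad → d_gc = Rσ = 11447.1 km
Rhumb: Δφ = -1.1833, Δλ = +1.8710, Δψ = -1.4904, q = Δφ/Δψ = 0.7940 → d_rh = R√(Δφ²+q²Δλ²) = 12077.2 km
Excess = (12077.2 − 11447.1) / 11447.1 = 630.1 / 11447.1 = 5.50% ≈ 5.5%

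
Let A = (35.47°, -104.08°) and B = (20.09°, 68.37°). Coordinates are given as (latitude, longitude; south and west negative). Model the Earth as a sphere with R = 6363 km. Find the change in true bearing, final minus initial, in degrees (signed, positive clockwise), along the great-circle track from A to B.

Initial bearing θ₁ = atan2(sin Δλ cos φ₂, cos φ₁ sin φ₂ − sin φ₁ cos φ₂ cos Δλ) = 8.56°
Final bearing θ₂ = (initial bearing from the destination back to the start) + 180° = 172.59°
Δθ = θ₂ − θ₁ = +164.0°

+164.0°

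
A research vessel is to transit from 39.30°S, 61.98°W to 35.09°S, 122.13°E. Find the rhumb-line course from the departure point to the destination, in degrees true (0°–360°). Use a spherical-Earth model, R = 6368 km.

271.7°

Meridional parts: M(φ₁)=-0.7470, M(φ₂)=-0.6548 → ΔM = +0.0923;  Δλ = -3.0699 rad
tan C = Δλ / ΔM = -33.2644 → C = 271.72°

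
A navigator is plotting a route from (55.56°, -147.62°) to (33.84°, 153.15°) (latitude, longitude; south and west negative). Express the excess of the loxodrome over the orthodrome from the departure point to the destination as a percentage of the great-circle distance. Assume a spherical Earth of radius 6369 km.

Great circle: σ = 0.7960 rad → d_gc = Rσ = 5069.6 km
Rhumb: Δφ = -0.3791, Δλ = -1.0338, Δψ = -0.5431, q = Δφ/Δψ = 0.6980 → d_rh = R√(Δφ²+q²Δλ²) = 5191.3 km
Excess = (5191.3 − 5069.6) / 5069.6 = 121.7 / 5069.6 = 2.40% ≈ 2.4%

2.4%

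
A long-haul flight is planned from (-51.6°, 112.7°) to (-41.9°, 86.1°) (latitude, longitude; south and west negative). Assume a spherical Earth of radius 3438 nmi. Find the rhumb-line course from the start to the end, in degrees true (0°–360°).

298.1°

Δψ = ln[tan(π/4+φ₂/2)/tan(π/4+φ₁/2)] = +0.2481
Δλ = -0.4643 rad (taken the short way round)
course = atan2(Δλ, Δψ) = 298.12°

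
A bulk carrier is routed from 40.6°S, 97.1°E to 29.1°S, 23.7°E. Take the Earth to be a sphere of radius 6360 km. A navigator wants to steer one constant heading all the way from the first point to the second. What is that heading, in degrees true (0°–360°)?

Meridional parts: M(φ₁)=-0.7766, M(φ₂)=-0.5312 → ΔM = +0.2454;  Δλ = -1.2811 rad
tan C = Δλ / ΔM = -5.2205 → C = 280.84°

280.8°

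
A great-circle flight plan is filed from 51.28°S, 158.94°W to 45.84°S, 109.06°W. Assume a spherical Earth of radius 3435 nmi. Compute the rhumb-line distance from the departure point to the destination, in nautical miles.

Δψ = ln[tan(π/4+φ₂/2)/tan(π/4+φ₁/2)] = +0.1437;  Δφ = +0.0949 rad,  Δλ = +0.8706 rad
q = Δφ/Δψ = 0.6609
d = R·√(Δφ² + q²Δλ²) = 3435·0.58318 = 2003 nmi

2003 nmi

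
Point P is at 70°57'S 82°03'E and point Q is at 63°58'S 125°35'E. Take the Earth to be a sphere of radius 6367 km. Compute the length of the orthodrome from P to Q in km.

cos σ = sin φ₁ sin φ₂ + cos φ₁ cos φ₂ cos Δλ
      = sin(-70.95°)sin(-63.97°) + cos(-70.95°)cos(-63.97°)cos(43.53°) = 0.9532
σ = 17.601° → d = Rσ = 6367·0.30720 = 1956 km

1956 km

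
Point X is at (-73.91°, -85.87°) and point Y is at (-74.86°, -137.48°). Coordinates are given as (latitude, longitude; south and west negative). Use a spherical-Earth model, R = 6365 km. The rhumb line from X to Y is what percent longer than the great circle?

3.2%

Great circle: σ = 0.2354 rad → d_gc = Rσ = 1498.1 km
Rhumb: Δφ = -0.0166, Δλ = -0.9008, Δψ = -0.0616, q = Δφ/Δψ = 0.2691 → d_rh = R√(Δφ²+q²Δλ²) = 1546.4 km
Excess = (1546.4 − 1498.1) / 1498.1 = 48.3 / 1498.1 = 3.22% ≈ 3.2%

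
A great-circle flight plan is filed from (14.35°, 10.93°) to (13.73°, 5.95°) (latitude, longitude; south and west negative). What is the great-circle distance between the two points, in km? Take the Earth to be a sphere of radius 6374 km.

cos σ = sin φ₁ sin φ₂ + cos φ₁ cos φ₂ cos Δλ
      = sin(14.35°)sin(13.73°) + cos(14.35°)cos(13.73°)cos(-4.98°) = 0.9964
σ = 4.871° → d = Rσ = 6374·0.08501 = 542 km

542 km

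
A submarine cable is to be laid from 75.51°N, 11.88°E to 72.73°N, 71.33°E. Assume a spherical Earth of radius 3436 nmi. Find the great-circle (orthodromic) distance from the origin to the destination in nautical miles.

947 nmi

Haversine: a = sin²(Δφ/2)+cos φ₁ cos φ₂ sin²(Δλ/2) = 0.01885;  σ = 2·atan2(√a,√(1−a))
σ = 15.783° → d = Rσ = 3436·0.27547 = 947 nmi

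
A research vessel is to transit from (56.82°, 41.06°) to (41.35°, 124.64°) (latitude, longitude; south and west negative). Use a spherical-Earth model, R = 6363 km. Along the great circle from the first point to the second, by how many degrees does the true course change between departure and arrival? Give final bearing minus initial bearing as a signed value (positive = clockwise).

+68.6°

Initial bearing θ₁ = atan2(sin Δλ cos φ₂, cos φ₁ sin φ₂ − sin φ₁ cos φ₂ cos Δλ) = 68.67°
Final bearing θ₂ = (initial bearing from the destination back to the start) + 180° = 137.23°
Δθ = θ₂ − θ₁ = +68.6°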